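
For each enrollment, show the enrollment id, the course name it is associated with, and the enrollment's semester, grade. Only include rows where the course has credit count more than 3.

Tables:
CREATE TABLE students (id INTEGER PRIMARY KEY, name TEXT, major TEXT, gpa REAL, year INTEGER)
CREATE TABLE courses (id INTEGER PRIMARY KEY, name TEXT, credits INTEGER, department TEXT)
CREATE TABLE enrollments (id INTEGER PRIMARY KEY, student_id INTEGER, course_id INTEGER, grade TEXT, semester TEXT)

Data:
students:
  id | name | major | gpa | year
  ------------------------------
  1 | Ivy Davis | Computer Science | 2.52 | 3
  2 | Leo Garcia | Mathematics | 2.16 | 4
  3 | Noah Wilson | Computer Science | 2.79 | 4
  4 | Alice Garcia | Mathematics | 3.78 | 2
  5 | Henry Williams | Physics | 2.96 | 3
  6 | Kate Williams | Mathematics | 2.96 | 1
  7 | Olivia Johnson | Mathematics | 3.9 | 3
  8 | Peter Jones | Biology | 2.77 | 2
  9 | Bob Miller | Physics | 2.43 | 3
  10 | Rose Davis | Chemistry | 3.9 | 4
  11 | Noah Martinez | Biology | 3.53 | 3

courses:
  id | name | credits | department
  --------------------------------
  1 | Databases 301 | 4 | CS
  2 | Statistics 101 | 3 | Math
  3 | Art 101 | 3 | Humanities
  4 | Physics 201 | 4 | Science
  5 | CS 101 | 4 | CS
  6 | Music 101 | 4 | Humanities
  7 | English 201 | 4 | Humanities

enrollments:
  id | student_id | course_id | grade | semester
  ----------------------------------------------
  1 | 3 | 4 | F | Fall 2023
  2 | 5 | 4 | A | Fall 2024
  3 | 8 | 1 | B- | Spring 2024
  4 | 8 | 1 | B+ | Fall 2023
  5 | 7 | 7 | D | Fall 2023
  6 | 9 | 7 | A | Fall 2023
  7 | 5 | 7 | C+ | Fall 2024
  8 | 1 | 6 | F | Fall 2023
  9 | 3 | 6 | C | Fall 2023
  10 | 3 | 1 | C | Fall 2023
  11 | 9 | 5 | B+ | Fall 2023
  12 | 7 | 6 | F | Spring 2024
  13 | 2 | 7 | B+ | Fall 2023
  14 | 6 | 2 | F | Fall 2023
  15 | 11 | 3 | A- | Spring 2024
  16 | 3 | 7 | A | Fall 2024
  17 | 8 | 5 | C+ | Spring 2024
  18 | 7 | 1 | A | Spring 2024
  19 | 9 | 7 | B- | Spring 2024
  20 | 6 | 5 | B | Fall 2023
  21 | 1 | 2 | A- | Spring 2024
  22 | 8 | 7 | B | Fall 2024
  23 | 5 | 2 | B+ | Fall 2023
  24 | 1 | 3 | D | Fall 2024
SELECT c.id, p.name AS course, c.semester, c.grade FROM enrollments c JOIN courses p ON c.course_id = p.id WHERE p.credits > 3

Execution result:
id | course | semester | grade
1 | Physics 201 | Fall 2023 | F
2 | Physics 201 | Fall 2024 | A
3 | Databases 301 | Spring 2024 | B-
4 | Databases 301 | Fall 2023 | B+
5 | English 201 | Fall 2023 | D
6 | English 201 | Fall 2023 | A
7 | English 201 | Fall 2024 | C+
8 | Music 101 | Fall 2023 | F
9 | Music 101 | Fall 2023 | C
10 | Databases 301 | Fall 2023 | C
11 | CS 101 | Fall 2023 | B+
12 | Music 101 | Spring 2024 | F
13 | English 201 | Fall 2023 | B+
16 | English 201 | Fall 2024 | A
17 | CS 101 | Spring 2024 | C+
18 | Databases 301 | Spring 2024 | A
19 | English 201 | Spring 2024 | B-
20 | CS 101 | Fall 2023 | B
22 | English 201 | Fall 2024 | B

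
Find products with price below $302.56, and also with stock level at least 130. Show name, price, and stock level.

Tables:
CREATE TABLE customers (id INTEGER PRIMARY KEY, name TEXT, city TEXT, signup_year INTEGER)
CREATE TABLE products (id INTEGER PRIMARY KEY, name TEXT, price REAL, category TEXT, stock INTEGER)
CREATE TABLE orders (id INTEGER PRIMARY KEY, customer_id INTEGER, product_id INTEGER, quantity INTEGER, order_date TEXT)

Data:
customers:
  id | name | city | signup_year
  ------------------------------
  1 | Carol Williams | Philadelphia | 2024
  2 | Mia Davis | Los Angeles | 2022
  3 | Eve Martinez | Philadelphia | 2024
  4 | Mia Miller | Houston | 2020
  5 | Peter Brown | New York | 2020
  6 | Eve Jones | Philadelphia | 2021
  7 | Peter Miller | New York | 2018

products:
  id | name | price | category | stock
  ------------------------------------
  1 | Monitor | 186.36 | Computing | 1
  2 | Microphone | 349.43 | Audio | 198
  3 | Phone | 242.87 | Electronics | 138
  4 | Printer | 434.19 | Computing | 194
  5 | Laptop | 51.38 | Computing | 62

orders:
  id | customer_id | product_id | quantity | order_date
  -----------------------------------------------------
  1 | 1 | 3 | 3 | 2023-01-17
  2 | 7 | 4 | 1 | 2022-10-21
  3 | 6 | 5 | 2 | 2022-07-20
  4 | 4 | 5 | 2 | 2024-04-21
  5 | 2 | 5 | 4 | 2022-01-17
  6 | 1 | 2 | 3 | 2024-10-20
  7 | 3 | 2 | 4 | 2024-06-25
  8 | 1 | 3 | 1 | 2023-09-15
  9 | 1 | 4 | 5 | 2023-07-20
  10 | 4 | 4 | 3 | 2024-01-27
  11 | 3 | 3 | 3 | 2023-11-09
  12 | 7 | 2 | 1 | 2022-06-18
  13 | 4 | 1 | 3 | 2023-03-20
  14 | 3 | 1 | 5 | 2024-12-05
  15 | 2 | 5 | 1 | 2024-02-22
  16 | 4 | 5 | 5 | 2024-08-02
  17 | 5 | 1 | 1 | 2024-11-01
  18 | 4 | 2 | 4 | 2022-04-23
SELECT name, price, stock FROM products WHERE price < 302.56 AND stock >= 130

Execution result:
name | price | stock
Phone | 242.87 | 138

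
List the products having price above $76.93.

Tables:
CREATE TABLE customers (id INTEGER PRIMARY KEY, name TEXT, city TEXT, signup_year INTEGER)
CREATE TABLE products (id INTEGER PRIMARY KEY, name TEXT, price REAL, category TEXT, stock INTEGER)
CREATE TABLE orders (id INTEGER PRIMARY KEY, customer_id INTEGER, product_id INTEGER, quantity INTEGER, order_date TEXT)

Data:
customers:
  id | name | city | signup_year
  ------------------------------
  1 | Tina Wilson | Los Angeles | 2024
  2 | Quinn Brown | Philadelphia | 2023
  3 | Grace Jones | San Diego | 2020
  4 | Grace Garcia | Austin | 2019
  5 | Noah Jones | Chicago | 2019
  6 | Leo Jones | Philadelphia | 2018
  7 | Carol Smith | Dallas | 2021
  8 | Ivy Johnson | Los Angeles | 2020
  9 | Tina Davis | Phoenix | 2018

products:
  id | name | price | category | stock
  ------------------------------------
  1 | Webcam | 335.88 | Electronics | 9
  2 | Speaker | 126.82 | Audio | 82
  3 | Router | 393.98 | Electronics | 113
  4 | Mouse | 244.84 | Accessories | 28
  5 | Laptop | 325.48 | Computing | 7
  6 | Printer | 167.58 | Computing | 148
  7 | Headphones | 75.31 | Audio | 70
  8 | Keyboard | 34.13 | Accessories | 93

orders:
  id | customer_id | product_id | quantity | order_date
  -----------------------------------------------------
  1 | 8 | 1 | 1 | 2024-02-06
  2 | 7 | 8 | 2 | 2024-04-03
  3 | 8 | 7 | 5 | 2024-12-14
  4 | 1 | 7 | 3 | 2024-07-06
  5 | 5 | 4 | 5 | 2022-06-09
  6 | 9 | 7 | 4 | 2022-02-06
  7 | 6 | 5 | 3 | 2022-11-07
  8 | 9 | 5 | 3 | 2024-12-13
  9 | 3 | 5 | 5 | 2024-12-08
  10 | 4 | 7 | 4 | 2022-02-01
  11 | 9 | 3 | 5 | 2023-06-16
SELECT name, price FROM products WHERE price > 76.93

Execution result:
name | price
Webcam | 335.88
Speaker | 126.82
Router | 393.98
Mouse | 244.84
Laptop | 325.48
Printer | 167.58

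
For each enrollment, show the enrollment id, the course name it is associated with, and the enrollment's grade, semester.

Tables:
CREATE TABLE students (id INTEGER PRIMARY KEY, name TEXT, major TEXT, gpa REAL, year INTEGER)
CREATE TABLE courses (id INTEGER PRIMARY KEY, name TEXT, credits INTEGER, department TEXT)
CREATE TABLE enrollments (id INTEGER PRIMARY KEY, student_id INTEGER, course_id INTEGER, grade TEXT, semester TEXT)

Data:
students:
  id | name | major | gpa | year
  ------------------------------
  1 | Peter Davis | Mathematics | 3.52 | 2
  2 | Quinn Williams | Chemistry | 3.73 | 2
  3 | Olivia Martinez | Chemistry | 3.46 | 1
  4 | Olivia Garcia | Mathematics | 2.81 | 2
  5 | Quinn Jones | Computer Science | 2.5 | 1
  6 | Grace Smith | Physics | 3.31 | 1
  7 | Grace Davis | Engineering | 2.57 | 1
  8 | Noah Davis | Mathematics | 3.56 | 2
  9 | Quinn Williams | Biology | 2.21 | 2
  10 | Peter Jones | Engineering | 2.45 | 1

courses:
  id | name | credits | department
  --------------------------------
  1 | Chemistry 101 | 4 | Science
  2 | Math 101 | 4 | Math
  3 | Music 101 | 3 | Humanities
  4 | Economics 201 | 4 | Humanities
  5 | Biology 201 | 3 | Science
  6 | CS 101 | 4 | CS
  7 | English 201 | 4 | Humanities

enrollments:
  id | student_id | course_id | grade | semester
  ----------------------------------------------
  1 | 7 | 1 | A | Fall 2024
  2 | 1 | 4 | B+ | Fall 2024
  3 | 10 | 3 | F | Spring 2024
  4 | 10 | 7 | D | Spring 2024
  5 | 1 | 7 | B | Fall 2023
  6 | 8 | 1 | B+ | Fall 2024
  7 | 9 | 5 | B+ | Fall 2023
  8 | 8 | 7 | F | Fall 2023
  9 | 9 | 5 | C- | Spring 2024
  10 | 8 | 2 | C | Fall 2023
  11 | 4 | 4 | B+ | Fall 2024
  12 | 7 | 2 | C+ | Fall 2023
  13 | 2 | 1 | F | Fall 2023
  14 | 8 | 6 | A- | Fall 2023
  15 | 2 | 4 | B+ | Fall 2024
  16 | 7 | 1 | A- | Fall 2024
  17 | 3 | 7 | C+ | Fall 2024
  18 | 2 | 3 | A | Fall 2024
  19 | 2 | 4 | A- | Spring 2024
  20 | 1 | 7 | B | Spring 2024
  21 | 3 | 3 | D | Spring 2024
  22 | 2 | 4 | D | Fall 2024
SELECT c.id, p.name AS course, c.grade, c.semester FROM enrollments c JOIN courses p ON c.course_id = p.id

Execution result:
id | course | grade | semester
1 | Chemistry 101 | A | Fall 2024
2 | Economics 201 | B+ | Fall 2024
3 | Music 101 | F | Spring 2024
4 | English 201 | D | Spring 2024
5 | English 201 | B | Fall 2023
6 | Chemistry 101 | B+ | Fall 2024
7 | Biology 201 | B+ | Fall 2023
8 | English 201 | F | Fall 2023
9 | Biology 201 | C- | Spring 2024
10 | Math 101 | C | Fall 2023
11 | Economics 201 | B+ | Fall 2024
12 | Math 101 | C+ | Fall 2023
13 | Chemistry 101 | F | Fall 2023
14 | CS 101 | A- | Fall 2023
15 | Economics 201 | B+ | Fall 2024
16 | Chemistry 101 | A- | Fall 2024
17 | English 201 | C+ | Fall 2024
18 | Music 101 | A | Fall 2024
19 | Economics 201 | A- | Spring 2024
20 | English 201 | B | Spring 2024
21 | Music 101 | D | Spring 2024
22 | Economics 201 | D | Fall 2024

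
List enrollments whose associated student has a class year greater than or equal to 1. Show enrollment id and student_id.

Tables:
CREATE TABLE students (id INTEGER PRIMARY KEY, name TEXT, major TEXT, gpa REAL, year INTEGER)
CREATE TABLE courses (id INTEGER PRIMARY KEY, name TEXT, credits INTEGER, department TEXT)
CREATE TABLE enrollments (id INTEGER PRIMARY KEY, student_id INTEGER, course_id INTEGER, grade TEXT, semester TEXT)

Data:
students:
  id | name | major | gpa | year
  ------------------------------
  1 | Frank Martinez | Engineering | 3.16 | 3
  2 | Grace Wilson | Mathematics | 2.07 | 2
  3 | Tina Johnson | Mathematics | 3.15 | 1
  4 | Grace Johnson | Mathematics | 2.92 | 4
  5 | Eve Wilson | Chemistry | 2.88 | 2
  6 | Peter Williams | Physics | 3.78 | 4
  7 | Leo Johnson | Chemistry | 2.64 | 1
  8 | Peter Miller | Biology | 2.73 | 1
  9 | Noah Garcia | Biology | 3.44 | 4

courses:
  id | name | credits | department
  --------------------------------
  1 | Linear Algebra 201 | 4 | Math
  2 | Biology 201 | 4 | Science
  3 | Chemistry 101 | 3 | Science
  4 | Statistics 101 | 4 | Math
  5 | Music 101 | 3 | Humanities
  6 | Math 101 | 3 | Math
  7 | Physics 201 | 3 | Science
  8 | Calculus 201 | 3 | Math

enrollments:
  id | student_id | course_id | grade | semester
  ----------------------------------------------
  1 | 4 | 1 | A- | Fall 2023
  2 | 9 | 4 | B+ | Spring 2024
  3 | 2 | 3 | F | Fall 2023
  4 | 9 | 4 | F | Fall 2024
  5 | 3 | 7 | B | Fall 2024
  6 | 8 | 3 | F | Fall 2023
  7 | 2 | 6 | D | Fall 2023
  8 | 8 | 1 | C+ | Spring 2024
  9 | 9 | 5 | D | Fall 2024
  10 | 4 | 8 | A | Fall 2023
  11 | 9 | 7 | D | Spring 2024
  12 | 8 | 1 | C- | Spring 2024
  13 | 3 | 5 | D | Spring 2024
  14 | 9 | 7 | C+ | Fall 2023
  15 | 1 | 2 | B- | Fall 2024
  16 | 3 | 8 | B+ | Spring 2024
SELECT id, student_id FROM enrollments WHERE student_id IN (SELECT id FROM students WHERE year >= 1)

Execution result:
id | student_id
1 | 4
2 | 9
3 | 2
4 | 9
5 | 3
6 | 8
7 | 2
8 | 8
9 | 9
10 | 4
11 | 9
12 | 8
13 | 3
14 | 9
15 | 1
16 | 3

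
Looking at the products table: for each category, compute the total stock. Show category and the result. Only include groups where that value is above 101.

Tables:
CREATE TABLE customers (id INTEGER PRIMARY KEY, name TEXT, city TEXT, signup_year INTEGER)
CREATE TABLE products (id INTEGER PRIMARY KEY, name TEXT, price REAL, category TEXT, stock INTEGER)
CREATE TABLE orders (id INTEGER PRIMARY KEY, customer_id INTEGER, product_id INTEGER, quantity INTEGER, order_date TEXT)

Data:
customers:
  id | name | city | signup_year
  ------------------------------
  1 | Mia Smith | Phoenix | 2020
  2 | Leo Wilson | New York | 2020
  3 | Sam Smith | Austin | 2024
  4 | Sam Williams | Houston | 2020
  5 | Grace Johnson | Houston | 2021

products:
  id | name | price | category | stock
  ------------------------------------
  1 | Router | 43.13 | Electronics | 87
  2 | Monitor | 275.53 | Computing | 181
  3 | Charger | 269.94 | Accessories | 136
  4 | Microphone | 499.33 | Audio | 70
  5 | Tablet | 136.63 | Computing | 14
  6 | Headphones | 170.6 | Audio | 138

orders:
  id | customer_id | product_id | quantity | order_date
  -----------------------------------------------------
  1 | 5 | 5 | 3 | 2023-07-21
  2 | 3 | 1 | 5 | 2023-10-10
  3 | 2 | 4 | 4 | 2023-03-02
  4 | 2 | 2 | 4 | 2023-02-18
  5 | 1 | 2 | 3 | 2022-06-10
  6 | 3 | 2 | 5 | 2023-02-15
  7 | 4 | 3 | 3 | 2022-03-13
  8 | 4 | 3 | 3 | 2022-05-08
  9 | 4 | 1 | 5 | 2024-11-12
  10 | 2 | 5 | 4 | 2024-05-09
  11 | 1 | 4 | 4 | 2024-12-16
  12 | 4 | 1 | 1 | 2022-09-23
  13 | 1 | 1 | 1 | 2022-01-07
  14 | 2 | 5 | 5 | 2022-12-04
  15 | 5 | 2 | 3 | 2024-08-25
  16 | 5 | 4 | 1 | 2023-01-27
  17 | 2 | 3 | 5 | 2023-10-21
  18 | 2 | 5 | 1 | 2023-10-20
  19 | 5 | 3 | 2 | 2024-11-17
SELECT category, SUM(stock) AS sum_stock FROM products GROUP BY category HAVING SUM(stock) > 101

Execution result:
category | sum_stock
Accessories | 136
Audio | 208
Computing | 195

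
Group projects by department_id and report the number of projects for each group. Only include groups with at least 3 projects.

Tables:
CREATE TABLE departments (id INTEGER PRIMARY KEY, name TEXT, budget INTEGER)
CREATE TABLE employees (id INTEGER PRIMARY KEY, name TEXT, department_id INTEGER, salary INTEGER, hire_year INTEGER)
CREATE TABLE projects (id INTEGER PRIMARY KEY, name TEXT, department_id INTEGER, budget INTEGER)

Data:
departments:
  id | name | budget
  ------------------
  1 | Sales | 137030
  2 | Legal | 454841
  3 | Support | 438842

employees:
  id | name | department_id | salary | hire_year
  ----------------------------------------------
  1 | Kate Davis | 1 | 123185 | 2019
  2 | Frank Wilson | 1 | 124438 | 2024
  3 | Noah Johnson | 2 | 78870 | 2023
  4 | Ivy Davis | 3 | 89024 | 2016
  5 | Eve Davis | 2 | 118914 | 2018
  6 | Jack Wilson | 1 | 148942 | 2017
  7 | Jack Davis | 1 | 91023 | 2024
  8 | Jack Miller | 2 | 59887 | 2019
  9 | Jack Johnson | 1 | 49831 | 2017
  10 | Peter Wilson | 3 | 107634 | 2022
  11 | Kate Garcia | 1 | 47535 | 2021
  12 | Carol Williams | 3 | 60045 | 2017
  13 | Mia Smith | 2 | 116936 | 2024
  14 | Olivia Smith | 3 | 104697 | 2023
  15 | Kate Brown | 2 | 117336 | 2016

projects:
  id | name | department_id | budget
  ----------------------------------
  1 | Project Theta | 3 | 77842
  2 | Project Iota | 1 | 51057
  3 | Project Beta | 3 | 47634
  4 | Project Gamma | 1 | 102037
SELECT department_id, COUNT(*) AS n FROM projects GROUP BY department_id HAVING COUNT(*) >= 3

Execution result:
(no rows)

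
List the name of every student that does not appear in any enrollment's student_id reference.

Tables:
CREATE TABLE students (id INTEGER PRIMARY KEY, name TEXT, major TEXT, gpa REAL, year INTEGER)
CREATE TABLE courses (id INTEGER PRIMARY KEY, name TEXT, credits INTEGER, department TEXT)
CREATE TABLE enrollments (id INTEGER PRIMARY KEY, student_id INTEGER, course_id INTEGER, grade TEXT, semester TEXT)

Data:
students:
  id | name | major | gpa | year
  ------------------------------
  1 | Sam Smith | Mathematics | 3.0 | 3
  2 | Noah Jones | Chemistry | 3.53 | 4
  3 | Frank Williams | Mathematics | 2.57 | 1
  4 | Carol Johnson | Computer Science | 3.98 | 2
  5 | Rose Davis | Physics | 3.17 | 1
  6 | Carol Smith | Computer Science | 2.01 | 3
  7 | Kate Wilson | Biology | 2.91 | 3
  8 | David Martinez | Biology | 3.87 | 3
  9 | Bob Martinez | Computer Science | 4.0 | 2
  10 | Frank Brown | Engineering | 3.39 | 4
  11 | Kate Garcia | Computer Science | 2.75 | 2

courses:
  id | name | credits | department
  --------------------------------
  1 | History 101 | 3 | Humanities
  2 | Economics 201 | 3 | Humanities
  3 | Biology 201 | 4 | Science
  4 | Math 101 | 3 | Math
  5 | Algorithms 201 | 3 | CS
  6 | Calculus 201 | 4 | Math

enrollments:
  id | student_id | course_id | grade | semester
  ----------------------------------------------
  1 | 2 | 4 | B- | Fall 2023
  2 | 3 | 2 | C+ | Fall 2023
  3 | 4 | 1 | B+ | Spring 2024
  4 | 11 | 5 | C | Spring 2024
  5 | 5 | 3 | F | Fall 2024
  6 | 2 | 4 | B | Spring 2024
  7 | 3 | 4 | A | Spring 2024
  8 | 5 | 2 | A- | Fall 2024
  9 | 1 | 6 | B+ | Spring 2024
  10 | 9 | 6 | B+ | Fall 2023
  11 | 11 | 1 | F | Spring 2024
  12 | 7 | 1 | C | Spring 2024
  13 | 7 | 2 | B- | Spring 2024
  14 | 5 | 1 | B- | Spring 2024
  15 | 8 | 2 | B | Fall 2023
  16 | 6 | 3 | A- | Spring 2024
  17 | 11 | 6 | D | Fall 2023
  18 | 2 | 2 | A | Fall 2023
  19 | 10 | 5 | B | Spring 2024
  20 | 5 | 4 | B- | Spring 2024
SELECT p.name FROM students p LEFT JOIN enrollments c ON c.student_id = p.id WHERE c.id IS NULL

Execution result:
(no rows)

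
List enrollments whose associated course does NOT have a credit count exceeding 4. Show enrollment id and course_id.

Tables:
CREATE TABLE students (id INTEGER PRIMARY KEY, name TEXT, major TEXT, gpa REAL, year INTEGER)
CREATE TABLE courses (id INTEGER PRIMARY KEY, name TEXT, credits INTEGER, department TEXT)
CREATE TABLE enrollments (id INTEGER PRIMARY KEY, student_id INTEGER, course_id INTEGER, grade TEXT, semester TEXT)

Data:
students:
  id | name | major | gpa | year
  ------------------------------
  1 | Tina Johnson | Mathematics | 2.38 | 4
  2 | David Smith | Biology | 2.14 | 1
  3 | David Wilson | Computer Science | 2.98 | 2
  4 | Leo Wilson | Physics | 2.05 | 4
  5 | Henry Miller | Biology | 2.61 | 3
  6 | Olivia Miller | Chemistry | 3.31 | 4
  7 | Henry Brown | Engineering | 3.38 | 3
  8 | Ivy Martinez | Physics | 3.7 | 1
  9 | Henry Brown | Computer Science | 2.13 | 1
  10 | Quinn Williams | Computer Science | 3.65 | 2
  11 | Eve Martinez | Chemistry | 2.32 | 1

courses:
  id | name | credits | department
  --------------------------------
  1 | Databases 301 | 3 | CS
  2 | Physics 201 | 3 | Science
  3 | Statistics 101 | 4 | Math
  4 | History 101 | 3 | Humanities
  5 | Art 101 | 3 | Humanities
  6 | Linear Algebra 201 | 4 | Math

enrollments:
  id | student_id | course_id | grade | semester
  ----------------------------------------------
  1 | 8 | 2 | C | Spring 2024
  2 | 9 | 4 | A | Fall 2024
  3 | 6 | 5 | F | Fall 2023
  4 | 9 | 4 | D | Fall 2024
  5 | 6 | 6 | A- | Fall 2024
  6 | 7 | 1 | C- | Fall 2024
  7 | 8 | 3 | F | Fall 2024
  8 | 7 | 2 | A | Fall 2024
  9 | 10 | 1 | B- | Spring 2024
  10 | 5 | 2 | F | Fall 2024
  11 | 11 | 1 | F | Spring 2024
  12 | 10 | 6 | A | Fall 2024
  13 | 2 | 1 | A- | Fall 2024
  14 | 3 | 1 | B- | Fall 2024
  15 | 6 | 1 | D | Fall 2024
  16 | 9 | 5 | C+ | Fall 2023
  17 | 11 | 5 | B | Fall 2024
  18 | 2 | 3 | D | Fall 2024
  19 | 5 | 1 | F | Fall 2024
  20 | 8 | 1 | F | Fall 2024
SELECT id, course_id FROM enrollments WHERE course_id NOT IN (SELECT id FROM courses WHERE credits > 4)

Execution result:
id | course_id
1 | 2
2 | 4
3 | 5
4 | 4
5 | 6
6 | 1
7 | 3
8 | 2
9 | 1
10 | 2
11 | 1
12 | 6
13 | 1
14 | 1
15 | 1
16 | 5
17 | 5
18 | 3
19 | 1
20 | 1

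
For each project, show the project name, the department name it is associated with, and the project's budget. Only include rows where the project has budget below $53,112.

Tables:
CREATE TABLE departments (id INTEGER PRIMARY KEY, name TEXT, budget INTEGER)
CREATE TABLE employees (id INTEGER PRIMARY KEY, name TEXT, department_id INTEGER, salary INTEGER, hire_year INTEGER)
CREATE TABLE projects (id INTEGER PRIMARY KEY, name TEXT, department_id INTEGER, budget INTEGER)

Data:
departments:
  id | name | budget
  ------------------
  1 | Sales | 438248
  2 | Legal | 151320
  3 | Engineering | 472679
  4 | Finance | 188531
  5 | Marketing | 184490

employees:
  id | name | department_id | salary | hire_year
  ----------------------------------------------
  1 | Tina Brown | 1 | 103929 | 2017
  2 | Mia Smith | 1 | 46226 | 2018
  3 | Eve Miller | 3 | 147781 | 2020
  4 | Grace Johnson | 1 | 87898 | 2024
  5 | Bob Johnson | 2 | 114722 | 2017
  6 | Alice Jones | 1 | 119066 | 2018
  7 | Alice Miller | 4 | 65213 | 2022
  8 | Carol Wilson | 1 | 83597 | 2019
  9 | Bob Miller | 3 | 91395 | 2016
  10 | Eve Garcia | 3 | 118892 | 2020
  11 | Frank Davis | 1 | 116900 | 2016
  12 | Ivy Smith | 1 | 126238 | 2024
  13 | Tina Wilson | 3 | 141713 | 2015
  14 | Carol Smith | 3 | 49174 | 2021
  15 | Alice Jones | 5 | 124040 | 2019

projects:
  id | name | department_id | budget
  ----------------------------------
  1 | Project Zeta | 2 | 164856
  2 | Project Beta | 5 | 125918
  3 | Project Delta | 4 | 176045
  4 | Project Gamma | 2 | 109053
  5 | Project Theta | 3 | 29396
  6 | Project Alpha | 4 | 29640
SELECT c.name, p.name AS department, c.budget FROM projects c JOIN departments p ON c.department_id = p.id WHERE c.budget < 53112

Execution result:
name | department | budget
Project Theta | Engineering | 29396
Project Alpha | Finance | 29640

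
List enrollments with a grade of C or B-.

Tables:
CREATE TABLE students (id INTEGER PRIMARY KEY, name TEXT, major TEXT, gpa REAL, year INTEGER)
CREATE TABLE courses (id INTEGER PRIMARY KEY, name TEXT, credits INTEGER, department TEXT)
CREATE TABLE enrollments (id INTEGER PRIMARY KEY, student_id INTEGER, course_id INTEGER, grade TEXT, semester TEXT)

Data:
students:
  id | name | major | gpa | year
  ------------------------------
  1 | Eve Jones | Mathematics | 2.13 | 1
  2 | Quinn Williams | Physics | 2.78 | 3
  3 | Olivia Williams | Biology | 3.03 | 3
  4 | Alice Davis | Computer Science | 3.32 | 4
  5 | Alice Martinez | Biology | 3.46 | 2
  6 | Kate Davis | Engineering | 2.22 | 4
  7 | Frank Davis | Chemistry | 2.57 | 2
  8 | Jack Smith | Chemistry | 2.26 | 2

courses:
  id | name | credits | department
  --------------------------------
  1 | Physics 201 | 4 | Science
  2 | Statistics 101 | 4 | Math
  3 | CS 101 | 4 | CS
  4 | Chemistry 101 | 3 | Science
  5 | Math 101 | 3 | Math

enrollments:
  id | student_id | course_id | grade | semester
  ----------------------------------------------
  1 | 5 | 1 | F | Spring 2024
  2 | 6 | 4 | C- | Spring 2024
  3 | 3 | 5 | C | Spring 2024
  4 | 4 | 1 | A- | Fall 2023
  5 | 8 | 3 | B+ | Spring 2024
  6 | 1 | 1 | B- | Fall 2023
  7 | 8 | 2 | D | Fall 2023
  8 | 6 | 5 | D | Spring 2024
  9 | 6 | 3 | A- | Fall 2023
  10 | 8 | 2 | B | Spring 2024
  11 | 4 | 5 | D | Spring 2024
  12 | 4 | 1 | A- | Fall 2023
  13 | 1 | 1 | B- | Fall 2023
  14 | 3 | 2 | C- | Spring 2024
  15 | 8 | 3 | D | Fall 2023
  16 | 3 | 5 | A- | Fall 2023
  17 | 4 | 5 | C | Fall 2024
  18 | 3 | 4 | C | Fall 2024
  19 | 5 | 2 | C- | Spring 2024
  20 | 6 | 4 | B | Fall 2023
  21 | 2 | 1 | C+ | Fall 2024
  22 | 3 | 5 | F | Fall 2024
SELECT id, grade FROM enrollments WHERE grade IN ('C', 'B-')

Execution result:
id | grade
3 | C
6 | B-
13 | B-
17 | C
18 | C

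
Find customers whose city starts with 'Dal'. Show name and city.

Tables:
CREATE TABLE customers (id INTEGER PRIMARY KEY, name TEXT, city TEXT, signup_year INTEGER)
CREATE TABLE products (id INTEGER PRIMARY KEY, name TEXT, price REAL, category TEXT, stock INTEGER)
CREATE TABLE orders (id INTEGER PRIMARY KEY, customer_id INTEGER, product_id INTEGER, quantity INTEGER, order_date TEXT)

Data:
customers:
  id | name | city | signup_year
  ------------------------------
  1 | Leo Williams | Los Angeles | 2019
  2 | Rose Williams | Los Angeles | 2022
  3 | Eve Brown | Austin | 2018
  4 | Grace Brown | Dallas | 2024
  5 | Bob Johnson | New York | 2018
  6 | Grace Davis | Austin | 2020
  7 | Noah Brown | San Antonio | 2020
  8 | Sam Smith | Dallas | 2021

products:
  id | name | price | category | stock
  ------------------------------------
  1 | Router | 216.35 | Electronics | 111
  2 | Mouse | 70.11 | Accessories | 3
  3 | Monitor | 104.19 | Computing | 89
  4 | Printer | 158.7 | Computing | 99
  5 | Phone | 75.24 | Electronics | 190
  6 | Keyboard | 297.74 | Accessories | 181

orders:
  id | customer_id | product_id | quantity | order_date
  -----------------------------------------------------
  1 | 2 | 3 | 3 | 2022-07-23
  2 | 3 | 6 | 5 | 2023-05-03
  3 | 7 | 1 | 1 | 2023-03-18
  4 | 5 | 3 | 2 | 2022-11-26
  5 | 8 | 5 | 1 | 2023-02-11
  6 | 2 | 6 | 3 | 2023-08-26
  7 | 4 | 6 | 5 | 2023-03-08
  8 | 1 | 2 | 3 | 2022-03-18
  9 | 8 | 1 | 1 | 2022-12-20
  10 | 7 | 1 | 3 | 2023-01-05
SELECT name, city FROM customers WHERE city LIKE 'Dal%'

Execution result:
name | city
Grace Brown | Dallas
Sam Smith | Dallas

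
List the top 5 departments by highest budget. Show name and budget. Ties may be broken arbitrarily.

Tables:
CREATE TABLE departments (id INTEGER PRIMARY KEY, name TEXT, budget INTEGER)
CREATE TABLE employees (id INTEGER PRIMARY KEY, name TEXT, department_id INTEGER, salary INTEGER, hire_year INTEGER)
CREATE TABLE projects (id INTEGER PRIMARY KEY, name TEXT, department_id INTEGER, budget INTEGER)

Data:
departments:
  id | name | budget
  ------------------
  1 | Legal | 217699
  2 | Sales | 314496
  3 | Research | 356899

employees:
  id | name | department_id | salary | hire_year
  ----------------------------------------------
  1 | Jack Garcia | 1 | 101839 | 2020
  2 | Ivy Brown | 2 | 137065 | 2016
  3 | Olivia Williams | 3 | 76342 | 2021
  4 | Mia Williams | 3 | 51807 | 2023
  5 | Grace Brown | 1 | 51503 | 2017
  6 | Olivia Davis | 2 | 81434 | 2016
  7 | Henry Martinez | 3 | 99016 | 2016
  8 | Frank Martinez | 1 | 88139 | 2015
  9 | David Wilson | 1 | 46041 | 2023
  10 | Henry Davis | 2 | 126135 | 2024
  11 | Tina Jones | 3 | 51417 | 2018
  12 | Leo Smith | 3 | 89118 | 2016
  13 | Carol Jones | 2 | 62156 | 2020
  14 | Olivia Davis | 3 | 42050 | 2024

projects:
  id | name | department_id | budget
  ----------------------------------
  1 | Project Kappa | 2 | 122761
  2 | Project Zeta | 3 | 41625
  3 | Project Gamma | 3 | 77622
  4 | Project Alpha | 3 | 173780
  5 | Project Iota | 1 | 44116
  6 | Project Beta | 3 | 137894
SELECT name, budget FROM departments ORDER BY budget DESC LIMIT 5

Execution result:
name | budget
Research | 356899
Sales | 314496
Legal | 217699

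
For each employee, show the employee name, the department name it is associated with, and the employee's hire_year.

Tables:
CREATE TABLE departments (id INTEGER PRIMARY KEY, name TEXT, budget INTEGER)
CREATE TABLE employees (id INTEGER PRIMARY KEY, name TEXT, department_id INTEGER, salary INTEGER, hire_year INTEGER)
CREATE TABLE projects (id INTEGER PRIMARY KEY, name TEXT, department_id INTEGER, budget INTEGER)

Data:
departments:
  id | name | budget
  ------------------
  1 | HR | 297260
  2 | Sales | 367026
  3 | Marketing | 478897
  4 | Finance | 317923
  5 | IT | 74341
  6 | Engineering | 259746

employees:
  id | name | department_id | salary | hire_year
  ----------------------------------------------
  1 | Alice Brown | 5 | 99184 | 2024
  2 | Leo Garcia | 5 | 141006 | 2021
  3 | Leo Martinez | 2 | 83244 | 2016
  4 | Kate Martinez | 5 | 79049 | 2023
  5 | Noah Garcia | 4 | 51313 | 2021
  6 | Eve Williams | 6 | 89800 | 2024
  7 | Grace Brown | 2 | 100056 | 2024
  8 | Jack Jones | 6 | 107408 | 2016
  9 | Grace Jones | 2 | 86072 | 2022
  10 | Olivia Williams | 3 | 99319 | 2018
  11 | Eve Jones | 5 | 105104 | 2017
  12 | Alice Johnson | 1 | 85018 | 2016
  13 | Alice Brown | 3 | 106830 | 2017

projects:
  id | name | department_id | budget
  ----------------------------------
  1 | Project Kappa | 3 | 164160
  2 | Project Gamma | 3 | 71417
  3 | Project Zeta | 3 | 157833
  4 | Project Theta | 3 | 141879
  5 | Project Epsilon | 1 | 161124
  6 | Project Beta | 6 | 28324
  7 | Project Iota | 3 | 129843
SELECT c.name, p.name AS department, c.hire_year FROM employees c JOIN departments p ON c.department_id = p.id

Execution result:
name | department | hire_year
Alice Brown | IT | 2024
Leo Garcia | IT | 2021
Leo Martinez | Sales | 2016
Kate Martinez | IT | 2023
Noah Garcia | Finance | 2021
Eve Williams | Engineering | 2024
Grace Brown | Sales | 2024
Jack Jones | Engineering | 2016
Grace Jones | Sales | 2022
Olivia Williams | Marketing | 2018
Eve Jones | IT | 2017
Alice Johnson | HR | 2016
Alice Brown | Marketing | 2017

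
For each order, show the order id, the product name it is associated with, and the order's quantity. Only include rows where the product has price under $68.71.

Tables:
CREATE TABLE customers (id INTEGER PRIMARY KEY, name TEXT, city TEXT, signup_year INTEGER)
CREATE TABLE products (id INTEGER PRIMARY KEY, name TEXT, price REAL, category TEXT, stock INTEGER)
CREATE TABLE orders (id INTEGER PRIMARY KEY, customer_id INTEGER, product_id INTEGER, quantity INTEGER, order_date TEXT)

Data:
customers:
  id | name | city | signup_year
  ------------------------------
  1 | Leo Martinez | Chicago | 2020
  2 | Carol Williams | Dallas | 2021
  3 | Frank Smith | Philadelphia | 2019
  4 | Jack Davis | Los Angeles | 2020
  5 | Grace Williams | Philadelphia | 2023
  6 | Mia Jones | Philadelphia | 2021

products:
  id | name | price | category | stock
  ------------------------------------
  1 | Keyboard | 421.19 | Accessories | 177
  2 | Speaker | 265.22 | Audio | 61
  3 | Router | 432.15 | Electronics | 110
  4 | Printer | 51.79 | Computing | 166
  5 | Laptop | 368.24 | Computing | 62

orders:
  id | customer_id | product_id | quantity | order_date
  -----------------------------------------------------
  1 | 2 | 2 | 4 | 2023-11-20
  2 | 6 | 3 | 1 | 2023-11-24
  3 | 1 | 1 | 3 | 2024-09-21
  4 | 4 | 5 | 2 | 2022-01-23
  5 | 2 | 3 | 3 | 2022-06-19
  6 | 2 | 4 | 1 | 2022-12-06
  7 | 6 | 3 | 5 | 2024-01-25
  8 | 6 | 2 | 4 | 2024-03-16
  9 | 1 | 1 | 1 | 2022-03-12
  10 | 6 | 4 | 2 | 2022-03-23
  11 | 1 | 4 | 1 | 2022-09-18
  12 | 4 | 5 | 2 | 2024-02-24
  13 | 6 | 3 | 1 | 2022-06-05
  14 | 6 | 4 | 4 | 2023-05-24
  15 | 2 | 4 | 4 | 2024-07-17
SELECT c.id, p.name AS product, c.quantity FROM orders c JOIN products p ON c.product_id = p.id WHERE p.price < 68.71

Execution result:
id | product | quantity
6 | Printer | 1
10 | Printer | 2
11 | Printer | 1
14 | Printer | 4
15 | Printer | 4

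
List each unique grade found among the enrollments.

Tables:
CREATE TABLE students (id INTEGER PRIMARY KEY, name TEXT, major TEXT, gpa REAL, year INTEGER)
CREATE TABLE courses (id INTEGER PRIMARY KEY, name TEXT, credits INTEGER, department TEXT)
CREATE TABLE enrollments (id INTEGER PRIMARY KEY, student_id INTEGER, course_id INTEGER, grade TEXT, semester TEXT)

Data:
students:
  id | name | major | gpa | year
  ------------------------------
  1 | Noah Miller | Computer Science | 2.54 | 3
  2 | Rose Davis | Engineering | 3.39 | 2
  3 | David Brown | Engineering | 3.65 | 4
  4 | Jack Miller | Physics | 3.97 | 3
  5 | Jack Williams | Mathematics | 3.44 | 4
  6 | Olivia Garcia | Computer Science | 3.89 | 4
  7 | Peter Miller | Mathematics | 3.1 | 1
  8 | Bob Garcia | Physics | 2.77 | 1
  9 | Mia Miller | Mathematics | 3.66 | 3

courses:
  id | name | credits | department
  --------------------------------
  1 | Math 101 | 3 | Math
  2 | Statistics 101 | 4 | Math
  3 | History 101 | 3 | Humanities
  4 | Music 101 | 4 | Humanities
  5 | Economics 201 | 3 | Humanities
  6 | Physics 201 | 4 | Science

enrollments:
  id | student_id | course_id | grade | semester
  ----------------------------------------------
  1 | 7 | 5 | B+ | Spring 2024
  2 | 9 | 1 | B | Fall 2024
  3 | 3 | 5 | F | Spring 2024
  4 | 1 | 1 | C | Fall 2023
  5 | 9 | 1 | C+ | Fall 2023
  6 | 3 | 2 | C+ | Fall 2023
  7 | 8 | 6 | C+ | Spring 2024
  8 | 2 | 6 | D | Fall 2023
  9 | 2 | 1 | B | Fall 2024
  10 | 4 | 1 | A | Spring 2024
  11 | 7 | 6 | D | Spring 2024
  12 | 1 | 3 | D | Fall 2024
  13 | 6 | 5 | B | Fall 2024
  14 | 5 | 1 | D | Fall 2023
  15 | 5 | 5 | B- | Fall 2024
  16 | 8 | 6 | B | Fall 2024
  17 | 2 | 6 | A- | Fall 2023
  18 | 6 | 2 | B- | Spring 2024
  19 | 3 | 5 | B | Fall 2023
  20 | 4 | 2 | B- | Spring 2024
SELECT DISTINCT grade FROM enrollments

Execution result:
grade
B+
B
F
C
C+
D
A
B-
A-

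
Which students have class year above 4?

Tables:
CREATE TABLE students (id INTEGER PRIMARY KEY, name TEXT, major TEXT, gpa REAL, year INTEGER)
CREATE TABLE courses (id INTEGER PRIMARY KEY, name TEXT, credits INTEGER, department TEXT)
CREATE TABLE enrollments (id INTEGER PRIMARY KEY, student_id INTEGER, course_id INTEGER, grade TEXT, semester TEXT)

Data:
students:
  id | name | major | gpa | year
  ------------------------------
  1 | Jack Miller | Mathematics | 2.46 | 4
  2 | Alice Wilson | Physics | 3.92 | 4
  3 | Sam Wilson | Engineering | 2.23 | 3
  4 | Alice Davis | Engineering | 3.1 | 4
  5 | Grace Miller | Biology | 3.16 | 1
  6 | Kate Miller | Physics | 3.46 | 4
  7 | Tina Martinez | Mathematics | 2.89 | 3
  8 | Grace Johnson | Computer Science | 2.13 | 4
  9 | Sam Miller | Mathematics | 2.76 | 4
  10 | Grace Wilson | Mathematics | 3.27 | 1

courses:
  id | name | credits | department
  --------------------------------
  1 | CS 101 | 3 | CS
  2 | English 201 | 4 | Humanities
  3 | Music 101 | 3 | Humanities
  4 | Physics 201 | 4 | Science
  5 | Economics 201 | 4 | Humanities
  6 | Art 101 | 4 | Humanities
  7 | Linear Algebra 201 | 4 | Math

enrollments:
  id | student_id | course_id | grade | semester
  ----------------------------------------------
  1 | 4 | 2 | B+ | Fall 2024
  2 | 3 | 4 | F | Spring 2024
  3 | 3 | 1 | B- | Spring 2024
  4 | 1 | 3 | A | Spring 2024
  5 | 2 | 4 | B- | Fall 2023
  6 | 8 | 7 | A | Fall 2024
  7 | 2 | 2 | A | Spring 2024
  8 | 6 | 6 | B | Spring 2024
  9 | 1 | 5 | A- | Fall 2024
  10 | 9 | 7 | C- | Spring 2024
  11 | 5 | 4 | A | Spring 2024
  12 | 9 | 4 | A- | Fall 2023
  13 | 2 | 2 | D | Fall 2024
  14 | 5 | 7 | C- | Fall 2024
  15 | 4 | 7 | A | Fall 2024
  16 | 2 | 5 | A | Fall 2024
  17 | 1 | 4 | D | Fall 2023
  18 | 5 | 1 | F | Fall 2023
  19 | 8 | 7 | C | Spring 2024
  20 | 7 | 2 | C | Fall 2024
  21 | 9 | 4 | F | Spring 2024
SELECT name, year FROM students WHERE year > 4

Execution result:
(no rows)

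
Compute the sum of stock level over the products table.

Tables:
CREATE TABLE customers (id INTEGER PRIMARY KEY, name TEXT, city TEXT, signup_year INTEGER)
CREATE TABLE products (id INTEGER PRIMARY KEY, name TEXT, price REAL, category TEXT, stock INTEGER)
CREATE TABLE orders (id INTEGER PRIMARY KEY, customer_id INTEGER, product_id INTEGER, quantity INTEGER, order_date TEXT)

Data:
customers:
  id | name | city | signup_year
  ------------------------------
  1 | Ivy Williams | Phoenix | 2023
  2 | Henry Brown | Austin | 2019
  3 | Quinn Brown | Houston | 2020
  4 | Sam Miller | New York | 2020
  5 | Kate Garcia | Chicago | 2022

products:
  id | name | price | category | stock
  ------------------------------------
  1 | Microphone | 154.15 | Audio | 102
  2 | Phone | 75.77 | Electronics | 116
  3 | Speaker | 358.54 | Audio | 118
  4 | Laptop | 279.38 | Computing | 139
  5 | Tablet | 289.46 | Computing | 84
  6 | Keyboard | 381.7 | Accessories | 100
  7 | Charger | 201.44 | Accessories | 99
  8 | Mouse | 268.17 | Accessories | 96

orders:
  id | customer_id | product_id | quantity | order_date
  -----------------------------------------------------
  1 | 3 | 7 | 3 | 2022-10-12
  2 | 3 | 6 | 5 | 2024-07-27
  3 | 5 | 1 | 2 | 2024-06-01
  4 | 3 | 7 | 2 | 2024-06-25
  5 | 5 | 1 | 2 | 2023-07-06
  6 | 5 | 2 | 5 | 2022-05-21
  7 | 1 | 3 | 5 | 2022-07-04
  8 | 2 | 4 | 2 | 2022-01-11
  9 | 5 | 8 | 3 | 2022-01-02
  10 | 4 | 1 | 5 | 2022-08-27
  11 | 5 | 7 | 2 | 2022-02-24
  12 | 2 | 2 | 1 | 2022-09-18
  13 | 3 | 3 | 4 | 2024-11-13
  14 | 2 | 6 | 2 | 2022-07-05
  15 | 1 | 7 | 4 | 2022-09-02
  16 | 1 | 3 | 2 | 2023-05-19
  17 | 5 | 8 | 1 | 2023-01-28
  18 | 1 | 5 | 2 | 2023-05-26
SELECT SUM(stock) FROM products

Execution result:
854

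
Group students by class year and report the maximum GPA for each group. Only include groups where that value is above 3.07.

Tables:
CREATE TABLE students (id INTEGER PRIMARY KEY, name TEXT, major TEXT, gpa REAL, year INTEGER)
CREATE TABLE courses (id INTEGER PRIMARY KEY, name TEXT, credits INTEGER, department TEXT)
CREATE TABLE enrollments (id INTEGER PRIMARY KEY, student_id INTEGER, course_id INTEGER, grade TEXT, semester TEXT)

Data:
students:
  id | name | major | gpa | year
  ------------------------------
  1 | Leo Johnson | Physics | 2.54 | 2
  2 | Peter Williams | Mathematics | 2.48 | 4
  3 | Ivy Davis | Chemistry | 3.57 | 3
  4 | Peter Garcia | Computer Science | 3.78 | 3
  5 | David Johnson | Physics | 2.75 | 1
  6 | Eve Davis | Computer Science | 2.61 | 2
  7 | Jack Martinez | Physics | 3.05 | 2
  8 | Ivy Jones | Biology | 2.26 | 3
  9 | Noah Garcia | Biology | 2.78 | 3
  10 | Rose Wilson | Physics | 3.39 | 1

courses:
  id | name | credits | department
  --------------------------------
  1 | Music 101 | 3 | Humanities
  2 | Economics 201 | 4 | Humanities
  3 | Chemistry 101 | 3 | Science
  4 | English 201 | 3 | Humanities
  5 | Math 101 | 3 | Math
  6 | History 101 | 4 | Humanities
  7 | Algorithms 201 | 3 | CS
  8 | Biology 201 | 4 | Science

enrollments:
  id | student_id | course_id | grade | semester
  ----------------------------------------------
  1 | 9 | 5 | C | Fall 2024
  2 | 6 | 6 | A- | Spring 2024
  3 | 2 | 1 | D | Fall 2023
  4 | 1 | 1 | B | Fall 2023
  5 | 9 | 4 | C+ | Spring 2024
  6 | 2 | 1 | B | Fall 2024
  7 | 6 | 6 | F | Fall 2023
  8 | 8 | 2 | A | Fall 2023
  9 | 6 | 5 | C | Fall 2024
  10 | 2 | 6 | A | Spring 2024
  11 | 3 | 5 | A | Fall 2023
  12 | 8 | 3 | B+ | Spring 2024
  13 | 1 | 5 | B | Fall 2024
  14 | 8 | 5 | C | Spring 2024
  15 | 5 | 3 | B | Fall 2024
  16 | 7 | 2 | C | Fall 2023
SELECT year, MAX(gpa) AS max_gpa FROM students GROUP BY year HAVING MAX(gpa) > 3.07

Execution result:
year | max_gpa
1 | 3.39
3 | 3.78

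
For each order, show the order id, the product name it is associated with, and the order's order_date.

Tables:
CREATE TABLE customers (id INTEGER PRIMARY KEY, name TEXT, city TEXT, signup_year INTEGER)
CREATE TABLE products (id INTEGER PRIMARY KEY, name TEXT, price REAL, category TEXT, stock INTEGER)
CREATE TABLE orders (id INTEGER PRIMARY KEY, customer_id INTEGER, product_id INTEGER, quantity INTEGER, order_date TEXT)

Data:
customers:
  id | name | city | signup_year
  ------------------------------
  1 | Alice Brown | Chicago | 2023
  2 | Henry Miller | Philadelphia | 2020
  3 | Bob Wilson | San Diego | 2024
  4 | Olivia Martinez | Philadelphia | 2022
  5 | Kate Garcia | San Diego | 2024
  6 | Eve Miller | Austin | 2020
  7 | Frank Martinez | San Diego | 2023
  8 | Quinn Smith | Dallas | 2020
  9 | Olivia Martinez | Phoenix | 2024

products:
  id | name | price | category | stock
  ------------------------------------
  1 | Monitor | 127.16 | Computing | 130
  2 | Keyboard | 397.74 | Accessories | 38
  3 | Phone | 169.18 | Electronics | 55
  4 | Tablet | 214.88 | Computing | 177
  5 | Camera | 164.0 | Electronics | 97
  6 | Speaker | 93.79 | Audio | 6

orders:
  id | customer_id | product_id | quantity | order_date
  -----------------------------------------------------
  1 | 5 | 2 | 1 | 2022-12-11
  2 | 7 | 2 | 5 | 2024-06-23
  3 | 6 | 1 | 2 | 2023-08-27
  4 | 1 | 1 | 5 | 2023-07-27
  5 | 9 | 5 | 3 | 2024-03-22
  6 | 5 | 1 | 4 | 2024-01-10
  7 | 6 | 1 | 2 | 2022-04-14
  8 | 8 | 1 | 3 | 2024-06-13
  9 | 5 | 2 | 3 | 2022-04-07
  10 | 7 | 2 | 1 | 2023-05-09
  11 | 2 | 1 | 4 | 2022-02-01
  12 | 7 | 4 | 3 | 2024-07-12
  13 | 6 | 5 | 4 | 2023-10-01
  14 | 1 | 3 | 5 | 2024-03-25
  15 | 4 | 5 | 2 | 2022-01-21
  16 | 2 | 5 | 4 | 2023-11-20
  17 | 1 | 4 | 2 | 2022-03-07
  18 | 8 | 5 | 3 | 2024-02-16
SELECT c.id, p.name AS product, c.order_date FROM orders c JOIN products p ON c.product_id = p.id

Execution result:
id | product | order_date
1 | Keyboard | 2022-12-11
2 | Keyboard | 2024-06-23
3 | Monitor | 2023-08-27
4 | Monitor | 2023-07-27
5 | Camera | 2024-03-22
6 | Monitor | 2024-01-10
7 | Monitor | 2022-04-14
8 | Monitor | 2024-06-13
9 | Keyboard | 2022-04-07
10 | Keyboard | 2023-05-09
11 | Monitor | 2022-02-01
12 | Tablet | 2024-07-12
13 | Camera | 2023-10-01
14 | Phone | 2024-03-25
15 | Camera | 2022-01-21
16 | Camera | 2023-11-20
17 | Tablet | 2022-03-07
18 | Camera | 2024-02-16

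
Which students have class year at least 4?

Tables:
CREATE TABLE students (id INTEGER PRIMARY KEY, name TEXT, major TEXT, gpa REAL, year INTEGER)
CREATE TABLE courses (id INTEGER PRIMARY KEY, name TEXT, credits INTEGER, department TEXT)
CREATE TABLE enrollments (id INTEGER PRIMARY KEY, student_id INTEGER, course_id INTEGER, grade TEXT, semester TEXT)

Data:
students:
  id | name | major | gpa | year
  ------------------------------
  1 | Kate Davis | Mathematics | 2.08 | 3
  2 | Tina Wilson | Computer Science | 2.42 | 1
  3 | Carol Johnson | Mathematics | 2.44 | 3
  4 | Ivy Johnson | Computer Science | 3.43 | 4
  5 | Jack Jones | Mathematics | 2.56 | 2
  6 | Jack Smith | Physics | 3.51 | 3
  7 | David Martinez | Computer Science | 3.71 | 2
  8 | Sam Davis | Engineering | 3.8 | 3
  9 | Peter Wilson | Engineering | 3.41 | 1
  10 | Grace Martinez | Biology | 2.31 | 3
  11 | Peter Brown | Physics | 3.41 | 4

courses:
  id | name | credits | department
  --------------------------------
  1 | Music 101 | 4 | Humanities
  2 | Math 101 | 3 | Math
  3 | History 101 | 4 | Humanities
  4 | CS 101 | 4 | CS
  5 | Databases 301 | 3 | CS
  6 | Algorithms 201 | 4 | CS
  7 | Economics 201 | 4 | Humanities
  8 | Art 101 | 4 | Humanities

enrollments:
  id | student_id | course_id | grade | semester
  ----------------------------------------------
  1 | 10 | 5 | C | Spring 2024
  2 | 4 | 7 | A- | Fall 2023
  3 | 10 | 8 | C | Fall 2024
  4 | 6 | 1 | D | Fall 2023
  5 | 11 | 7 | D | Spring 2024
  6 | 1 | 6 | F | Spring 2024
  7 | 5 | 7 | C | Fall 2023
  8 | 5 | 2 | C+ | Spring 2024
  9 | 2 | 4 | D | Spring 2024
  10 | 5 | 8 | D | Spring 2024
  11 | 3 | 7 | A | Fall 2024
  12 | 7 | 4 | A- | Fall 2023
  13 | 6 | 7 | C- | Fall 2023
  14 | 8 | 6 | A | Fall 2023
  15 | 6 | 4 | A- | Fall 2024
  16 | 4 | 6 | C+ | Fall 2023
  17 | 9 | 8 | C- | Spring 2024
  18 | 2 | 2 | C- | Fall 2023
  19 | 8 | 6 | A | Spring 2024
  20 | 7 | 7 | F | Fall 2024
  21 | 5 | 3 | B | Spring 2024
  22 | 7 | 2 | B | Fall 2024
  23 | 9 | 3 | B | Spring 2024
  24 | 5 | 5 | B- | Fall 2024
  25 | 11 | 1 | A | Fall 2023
SELECT name, year FROM students WHERE year >= 4

Execution result:
name | year
Ivy Johnson | 4
Peter Brown | 4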